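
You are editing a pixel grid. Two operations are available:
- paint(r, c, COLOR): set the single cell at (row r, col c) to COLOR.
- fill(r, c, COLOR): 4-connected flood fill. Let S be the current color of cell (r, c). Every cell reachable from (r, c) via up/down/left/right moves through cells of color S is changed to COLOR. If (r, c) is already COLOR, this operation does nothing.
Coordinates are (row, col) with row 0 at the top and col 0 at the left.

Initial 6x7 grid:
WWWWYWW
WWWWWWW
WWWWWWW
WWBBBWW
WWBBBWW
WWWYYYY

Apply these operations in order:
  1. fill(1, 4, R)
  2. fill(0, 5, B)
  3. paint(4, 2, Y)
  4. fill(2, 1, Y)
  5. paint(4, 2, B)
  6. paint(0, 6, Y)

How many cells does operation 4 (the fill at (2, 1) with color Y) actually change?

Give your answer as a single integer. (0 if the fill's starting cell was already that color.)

After op 1 fill(1,4,R) [31 cells changed]:
RRRRYRR
RRRRRRR
RRRRRRR
RRBBBRR
RRBBBRR
RRRYYYY
After op 2 fill(0,5,B) [31 cells changed]:
BBBBYBB
BBBBBBB
BBBBBBB
BBBBBBB
BBBBBBB
BBBYYYY
After op 3 paint(4,2,Y):
BBBBYBB
BBBBBBB
BBBBBBB
BBBBBBB
BBYBBBB
BBBYYYY
After op 4 fill(2,1,Y) [36 cells changed]:
YYYYYYY
YYYYYYY
YYYYYYY
YYYYYYY
YYYYYYY
YYYYYYY

Answer: 36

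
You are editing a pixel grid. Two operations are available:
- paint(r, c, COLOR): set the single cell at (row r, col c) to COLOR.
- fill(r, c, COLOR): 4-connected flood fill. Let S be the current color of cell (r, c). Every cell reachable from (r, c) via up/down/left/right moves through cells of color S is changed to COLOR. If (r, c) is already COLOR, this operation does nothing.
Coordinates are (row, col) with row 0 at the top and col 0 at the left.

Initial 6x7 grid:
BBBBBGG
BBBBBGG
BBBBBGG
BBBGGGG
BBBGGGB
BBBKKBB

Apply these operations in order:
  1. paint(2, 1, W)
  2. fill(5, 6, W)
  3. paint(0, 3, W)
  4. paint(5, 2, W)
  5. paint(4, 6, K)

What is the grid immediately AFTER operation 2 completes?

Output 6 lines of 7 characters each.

After op 1 paint(2,1,W):
BBBBBGG
BBBBBGG
BWBBBGG
BBBGGGG
BBBGGGB
BBBKKBB
After op 2 fill(5,6,W) [3 cells changed]:
BBBBBGG
BBBBBGG
BWBBBGG
BBBGGGG
BBBGGGW
BBBKKWW

Answer: BBBBBGG
BBBBBGG
BWBBBGG
BBBGGGG
BBBGGGW
BBBKKWW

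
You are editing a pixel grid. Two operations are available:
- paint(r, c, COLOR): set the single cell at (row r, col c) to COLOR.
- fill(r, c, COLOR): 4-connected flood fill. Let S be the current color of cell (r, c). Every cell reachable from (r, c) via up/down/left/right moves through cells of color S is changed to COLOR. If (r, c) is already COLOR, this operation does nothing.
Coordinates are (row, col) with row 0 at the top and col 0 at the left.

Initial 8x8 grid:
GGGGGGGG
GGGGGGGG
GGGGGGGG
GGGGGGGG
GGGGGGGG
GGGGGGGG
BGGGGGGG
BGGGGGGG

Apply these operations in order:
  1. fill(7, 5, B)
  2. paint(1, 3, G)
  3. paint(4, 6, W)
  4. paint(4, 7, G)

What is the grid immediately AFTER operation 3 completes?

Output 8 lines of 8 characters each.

Answer: BBBBBBBB
BBBGBBBB
BBBBBBBB
BBBBBBBB
BBBBBBWB
BBBBBBBB
BBBBBBBB
BBBBBBBB

Derivation:
After op 1 fill(7,5,B) [62 cells changed]:
BBBBBBBB
BBBBBBBB
BBBBBBBB
BBBBBBBB
BBBBBBBB
BBBBBBBB
BBBBBBBB
BBBBBBBB
After op 2 paint(1,3,G):
BBBBBBBB
BBBGBBBB
BBBBBBBB
BBBBBBBB
BBBBBBBB
BBBBBBBB
BBBBBBBB
BBBBBBBB
After op 3 paint(4,6,W):
BBBBBBBB
BBBGBBBB
BBBBBBBB
BBBBBBBB
BBBBBBWB
BBBBBBBB
BBBBBBBB
BBBBBBBB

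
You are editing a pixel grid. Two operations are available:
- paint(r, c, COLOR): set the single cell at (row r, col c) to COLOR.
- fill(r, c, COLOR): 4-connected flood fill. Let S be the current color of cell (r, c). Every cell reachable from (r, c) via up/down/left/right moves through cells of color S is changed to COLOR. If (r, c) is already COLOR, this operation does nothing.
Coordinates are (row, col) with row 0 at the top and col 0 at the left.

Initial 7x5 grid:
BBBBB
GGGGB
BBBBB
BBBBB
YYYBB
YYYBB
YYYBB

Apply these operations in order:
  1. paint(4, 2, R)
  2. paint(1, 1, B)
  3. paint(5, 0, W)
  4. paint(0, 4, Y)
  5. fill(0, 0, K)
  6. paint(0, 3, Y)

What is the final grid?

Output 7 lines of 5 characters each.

Answer: KKKYY
GKGGK
KKKKK
KKKKK
YYRKK
WYYKK
YYYKK

Derivation:
After op 1 paint(4,2,R):
BBBBB
GGGGB
BBBBB
BBBBB
YYRBB
YYYBB
YYYBB
After op 2 paint(1,1,B):
BBBBB
GBGGB
BBBBB
BBBBB
YYRBB
YYYBB
YYYBB
After op 3 paint(5,0,W):
BBBBB
GBGGB
BBBBB
BBBBB
YYRBB
WYYBB
YYYBB
After op 4 paint(0,4,Y):
BBBBY
GBGGB
BBBBB
BBBBB
YYRBB
WYYBB
YYYBB
After op 5 fill(0,0,K) [22 cells changed]:
KKKKY
GKGGK
KKKKK
KKKKK
YYRKK
WYYKK
YYYKK
After op 6 paint(0,3,Y):
KKKYY
GKGGK
KKKKK
KKKKK
YYRKK
WYYKK
YYYKK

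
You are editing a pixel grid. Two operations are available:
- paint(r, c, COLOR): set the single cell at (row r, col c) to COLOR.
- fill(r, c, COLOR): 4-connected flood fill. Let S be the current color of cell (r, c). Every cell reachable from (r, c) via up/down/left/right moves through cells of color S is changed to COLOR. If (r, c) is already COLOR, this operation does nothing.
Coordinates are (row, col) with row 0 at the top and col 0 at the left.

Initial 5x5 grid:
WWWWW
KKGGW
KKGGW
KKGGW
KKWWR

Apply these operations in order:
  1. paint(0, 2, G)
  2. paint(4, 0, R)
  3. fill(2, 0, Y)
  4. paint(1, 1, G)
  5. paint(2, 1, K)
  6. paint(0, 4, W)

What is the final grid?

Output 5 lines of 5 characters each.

Answer: WWGWW
YGGGW
YKGGW
YYGGW
RYWWR

Derivation:
After op 1 paint(0,2,G):
WWGWW
KKGGW
KKGGW
KKGGW
KKWWR
After op 2 paint(4,0,R):
WWGWW
KKGGW
KKGGW
KKGGW
RKWWR
After op 3 fill(2,0,Y) [7 cells changed]:
WWGWW
YYGGW
YYGGW
YYGGW
RYWWR
After op 4 paint(1,1,G):
WWGWW
YGGGW
YYGGW
YYGGW
RYWWR
After op 5 paint(2,1,K):
WWGWW
YGGGW
YKGGW
YYGGW
RYWWR
After op 6 paint(0,4,W):
WWGWW
YGGGW
YKGGW
YYGGW
RYWWR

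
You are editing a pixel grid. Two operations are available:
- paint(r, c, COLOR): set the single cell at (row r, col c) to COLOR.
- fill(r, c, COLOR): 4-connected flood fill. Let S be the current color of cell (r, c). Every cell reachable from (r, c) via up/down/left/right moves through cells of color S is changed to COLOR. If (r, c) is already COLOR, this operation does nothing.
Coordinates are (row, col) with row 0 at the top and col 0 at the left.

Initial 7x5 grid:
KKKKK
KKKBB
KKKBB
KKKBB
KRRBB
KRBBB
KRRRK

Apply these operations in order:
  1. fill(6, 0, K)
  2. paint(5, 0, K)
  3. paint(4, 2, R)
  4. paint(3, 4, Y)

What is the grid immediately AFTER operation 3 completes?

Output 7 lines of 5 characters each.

Answer: KKKKK
KKKBB
KKKBB
KKKBB
KRRBB
KRBBB
KRRRK

Derivation:
After op 1 fill(6,0,K) [0 cells changed]:
KKKKK
KKKBB
KKKBB
KKKBB
KRRBB
KRBBB
KRRRK
After op 2 paint(5,0,K):
KKKKK
KKKBB
KKKBB
KKKBB
KRRBB
KRBBB
KRRRK
After op 3 paint(4,2,R):
KKKKK
KKKBB
KKKBB
KKKBB
KRRBB
KRBBB
KRRRK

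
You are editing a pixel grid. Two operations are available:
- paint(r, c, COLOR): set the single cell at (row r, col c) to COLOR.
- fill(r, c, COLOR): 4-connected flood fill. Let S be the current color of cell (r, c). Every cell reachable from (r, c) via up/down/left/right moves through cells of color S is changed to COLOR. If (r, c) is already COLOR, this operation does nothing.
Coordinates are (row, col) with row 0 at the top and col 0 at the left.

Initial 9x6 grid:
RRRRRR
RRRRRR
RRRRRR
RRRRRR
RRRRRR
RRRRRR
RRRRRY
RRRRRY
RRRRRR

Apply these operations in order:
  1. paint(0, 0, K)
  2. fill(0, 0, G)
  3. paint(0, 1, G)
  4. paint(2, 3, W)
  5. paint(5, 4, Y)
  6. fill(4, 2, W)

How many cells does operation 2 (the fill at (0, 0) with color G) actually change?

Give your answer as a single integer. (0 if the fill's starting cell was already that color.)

After op 1 paint(0,0,K):
KRRRRR
RRRRRR
RRRRRR
RRRRRR
RRRRRR
RRRRRR
RRRRRY
RRRRRY
RRRRRR
After op 2 fill(0,0,G) [1 cells changed]:
GRRRRR
RRRRRR
RRRRRR
RRRRRR
RRRRRR
RRRRRR
RRRRRY
RRRRRY
RRRRRR

Answer: 1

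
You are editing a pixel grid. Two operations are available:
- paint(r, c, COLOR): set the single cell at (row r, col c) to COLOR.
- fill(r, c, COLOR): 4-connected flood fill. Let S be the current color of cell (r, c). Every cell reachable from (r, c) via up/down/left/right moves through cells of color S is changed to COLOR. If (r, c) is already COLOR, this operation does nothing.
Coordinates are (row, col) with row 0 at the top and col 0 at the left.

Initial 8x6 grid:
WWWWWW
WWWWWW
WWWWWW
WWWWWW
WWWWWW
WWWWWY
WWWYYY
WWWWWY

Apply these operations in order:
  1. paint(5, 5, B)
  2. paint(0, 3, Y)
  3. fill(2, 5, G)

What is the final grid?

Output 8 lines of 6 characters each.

Answer: GGGYGG
GGGGGG
GGGGGG
GGGGGG
GGGGGG
GGGGGB
GGGYYY
GGGGGY

Derivation:
After op 1 paint(5,5,B):
WWWWWW
WWWWWW
WWWWWW
WWWWWW
WWWWWW
WWWWWB
WWWYYY
WWWWWY
After op 2 paint(0,3,Y):
WWWYWW
WWWWWW
WWWWWW
WWWWWW
WWWWWW
WWWWWB
WWWYYY
WWWWWY
After op 3 fill(2,5,G) [42 cells changed]:
GGGYGG
GGGGGG
GGGGGG
GGGGGG
GGGGGG
GGGGGB
GGGYYY
GGGGGY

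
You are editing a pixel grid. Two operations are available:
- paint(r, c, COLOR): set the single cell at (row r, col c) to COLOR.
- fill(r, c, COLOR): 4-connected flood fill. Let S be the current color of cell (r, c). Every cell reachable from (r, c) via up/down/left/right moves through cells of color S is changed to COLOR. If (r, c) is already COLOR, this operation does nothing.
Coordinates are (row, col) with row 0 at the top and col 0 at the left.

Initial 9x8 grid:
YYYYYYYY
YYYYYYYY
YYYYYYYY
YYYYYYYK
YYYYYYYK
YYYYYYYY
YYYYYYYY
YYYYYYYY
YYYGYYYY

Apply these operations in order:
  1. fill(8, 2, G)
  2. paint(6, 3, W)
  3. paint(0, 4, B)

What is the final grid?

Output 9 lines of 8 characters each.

Answer: GGGGBGGG
GGGGGGGG
GGGGGGGG
GGGGGGGK
GGGGGGGK
GGGGGGGG
GGGWGGGG
GGGGGGGG
GGGGGGGG

Derivation:
After op 1 fill(8,2,G) [69 cells changed]:
GGGGGGGG
GGGGGGGG
GGGGGGGG
GGGGGGGK
GGGGGGGK
GGGGGGGG
GGGGGGGG
GGGGGGGG
GGGGGGGG
After op 2 paint(6,3,W):
GGGGGGGG
GGGGGGGG
GGGGGGGG
GGGGGGGK
GGGGGGGK
GGGGGGGG
GGGWGGGG
GGGGGGGG
GGGGGGGG
After op 3 paint(0,4,B):
GGGGBGGG
GGGGGGGG
GGGGGGGG
GGGGGGGK
GGGGGGGK
GGGGGGGG
GGGWGGGG
GGGGGGGG
GGGGGGGG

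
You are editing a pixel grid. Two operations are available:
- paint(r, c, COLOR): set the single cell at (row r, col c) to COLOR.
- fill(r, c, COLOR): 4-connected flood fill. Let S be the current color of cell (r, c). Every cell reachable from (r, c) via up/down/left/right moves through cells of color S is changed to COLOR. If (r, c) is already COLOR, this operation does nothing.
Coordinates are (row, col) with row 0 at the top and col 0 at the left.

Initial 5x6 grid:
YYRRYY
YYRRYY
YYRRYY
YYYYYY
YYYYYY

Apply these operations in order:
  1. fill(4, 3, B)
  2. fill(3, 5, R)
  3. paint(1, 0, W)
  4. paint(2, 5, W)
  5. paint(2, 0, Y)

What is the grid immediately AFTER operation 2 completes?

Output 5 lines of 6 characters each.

Answer: RRRRRR
RRRRRR
RRRRRR
RRRRRR
RRRRRR

Derivation:
After op 1 fill(4,3,B) [24 cells changed]:
BBRRBB
BBRRBB
BBRRBB
BBBBBB
BBBBBB
After op 2 fill(3,5,R) [24 cells changed]:
RRRRRR
RRRRRR
RRRRRR
RRRRRR
RRRRRR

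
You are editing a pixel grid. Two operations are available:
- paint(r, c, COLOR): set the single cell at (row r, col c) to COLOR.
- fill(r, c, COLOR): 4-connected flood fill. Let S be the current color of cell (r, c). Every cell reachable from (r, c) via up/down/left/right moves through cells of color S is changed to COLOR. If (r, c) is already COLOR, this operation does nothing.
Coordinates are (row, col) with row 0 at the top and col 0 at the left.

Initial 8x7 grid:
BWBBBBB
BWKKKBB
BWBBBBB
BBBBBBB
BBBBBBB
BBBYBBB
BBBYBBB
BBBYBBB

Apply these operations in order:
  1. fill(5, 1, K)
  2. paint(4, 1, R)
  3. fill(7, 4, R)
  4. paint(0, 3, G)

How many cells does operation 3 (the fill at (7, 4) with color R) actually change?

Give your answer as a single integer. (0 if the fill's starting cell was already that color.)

Answer: 49

Derivation:
After op 1 fill(5,1,K) [47 cells changed]:
KWKKKKK
KWKKKKK
KWKKKKK
KKKKKKK
KKKKKKK
KKKYKKK
KKKYKKK
KKKYKKK
After op 2 paint(4,1,R):
KWKKKKK
KWKKKKK
KWKKKKK
KKKKKKK
KRKKKKK
KKKYKKK
KKKYKKK
KKKYKKK
After op 3 fill(7,4,R) [49 cells changed]:
RWRRRRR
RWRRRRR
RWRRRRR
RRRRRRR
RRRRRRR
RRRYRRR
RRRYRRR
RRRYRRR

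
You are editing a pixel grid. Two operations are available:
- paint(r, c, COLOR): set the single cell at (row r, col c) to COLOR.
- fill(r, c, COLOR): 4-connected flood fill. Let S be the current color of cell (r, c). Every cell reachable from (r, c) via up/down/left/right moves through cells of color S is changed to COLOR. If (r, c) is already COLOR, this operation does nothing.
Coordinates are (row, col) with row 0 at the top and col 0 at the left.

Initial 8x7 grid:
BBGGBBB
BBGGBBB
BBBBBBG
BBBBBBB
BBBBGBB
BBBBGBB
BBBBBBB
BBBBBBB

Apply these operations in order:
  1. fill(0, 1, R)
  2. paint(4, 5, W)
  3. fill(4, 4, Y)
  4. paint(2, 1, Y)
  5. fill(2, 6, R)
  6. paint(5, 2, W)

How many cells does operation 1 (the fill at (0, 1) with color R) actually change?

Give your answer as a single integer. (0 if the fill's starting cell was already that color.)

After op 1 fill(0,1,R) [49 cells changed]:
RRGGRRR
RRGGRRR
RRRRRRG
RRRRRRR
RRRRGRR
RRRRGRR
RRRRRRR
RRRRRRR

Answer: 49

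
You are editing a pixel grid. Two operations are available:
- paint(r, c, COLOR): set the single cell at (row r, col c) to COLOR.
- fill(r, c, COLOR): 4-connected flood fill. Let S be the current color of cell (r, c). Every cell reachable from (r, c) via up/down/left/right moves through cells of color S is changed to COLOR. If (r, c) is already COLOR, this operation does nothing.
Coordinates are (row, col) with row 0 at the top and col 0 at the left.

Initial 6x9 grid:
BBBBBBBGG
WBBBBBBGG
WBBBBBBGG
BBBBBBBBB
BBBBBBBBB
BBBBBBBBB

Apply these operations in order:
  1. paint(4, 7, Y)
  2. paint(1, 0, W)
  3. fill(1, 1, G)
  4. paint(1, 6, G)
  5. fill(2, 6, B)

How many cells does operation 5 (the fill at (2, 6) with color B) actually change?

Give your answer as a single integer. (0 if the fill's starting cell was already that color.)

After op 1 paint(4,7,Y):
BBBBBBBGG
WBBBBBBGG
WBBBBBBGG
BBBBBBBBB
BBBBBBBYB
BBBBBBBBB
After op 2 paint(1,0,W):
BBBBBBBGG
WBBBBBBGG
WBBBBBBGG
BBBBBBBBB
BBBBBBBYB
BBBBBBBBB
After op 3 fill(1,1,G) [45 cells changed]:
GGGGGGGGG
WGGGGGGGG
WGGGGGGGG
GGGGGGGGG
GGGGGGGYG
GGGGGGGGG
After op 4 paint(1,6,G):
GGGGGGGGG
WGGGGGGGG
WGGGGGGGG
GGGGGGGGG
GGGGGGGYG
GGGGGGGGG
After op 5 fill(2,6,B) [51 cells changed]:
BBBBBBBBB
WBBBBBBBB
WBBBBBBBB
BBBBBBBBB
BBBBBBBYB
BBBBBBBBB

Answer: 51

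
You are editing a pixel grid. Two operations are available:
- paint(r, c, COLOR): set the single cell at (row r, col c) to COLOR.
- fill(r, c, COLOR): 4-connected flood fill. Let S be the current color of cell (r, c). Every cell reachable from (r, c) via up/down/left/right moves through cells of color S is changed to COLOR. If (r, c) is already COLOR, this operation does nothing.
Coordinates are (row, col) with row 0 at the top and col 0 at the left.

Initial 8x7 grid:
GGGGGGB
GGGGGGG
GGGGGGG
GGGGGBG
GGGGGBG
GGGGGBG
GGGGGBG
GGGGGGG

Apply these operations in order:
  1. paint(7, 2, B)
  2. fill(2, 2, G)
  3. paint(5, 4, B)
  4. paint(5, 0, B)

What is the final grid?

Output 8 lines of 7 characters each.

Answer: GGGGGGB
GGGGGGG
GGGGGGG
GGGGGBG
GGGGGBG
BGGGBBG
GGGGGBG
GGBGGGG

Derivation:
After op 1 paint(7,2,B):
GGGGGGB
GGGGGGG
GGGGGGG
GGGGGBG
GGGGGBG
GGGGGBG
GGGGGBG
GGBGGGG
After op 2 fill(2,2,G) [0 cells changed]:
GGGGGGB
GGGGGGG
GGGGGGG
GGGGGBG
GGGGGBG
GGGGGBG
GGGGGBG
GGBGGGG
After op 3 paint(5,4,B):
GGGGGGB
GGGGGGG
GGGGGGG
GGGGGBG
GGGGGBG
GGGGBBG
GGGGGBG
GGBGGGG
After op 4 paint(5,0,B):
GGGGGGB
GGGGGGG
GGGGGGG
GGGGGBG
GGGGGBG
BGGGBBG
GGGGGBG
GGBGGGG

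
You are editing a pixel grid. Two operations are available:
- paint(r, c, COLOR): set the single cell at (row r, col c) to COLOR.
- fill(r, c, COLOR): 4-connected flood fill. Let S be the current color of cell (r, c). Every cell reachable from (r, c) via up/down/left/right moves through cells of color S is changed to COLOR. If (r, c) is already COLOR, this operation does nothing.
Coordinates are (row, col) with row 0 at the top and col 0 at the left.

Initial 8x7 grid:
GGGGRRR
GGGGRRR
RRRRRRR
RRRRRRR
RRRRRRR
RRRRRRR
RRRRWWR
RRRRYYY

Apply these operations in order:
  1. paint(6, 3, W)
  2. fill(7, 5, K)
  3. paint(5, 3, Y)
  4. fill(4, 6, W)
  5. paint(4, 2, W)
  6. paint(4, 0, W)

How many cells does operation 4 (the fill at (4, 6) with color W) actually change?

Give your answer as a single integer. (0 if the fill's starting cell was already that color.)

Answer: 41

Derivation:
After op 1 paint(6,3,W):
GGGGRRR
GGGGRRR
RRRRRRR
RRRRRRR
RRRRRRR
RRRRRRR
RRRWWWR
RRRRYYY
After op 2 fill(7,5,K) [3 cells changed]:
GGGGRRR
GGGGRRR
RRRRRRR
RRRRRRR
RRRRRRR
RRRRRRR
RRRWWWR
RRRRKKK
After op 3 paint(5,3,Y):
GGGGRRR
GGGGRRR
RRRRRRR
RRRRRRR
RRRRRRR
RRRYRRR
RRRWWWR
RRRRKKK
After op 4 fill(4,6,W) [41 cells changed]:
GGGGWWW
GGGGWWW
WWWWWWW
WWWWWWW
WWWWWWW
WWWYWWW
WWWWWWW
WWWWKKK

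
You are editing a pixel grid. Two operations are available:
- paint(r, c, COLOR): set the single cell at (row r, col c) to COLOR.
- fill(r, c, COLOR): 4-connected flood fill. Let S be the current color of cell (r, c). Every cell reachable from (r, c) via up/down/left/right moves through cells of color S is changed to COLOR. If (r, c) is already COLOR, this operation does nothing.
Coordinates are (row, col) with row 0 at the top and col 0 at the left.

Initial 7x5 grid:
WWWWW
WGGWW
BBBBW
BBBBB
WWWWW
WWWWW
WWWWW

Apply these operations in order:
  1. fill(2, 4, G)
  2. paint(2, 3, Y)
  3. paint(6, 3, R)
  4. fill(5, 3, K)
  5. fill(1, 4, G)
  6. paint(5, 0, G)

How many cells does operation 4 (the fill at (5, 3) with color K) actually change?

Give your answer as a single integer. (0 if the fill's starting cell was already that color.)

After op 1 fill(2,4,G) [9 cells changed]:
GGGGG
GGGGG
BBBBG
BBBBB
WWWWW
WWWWW
WWWWW
After op 2 paint(2,3,Y):
GGGGG
GGGGG
BBBYG
BBBBB
WWWWW
WWWWW
WWWWW
After op 3 paint(6,3,R):
GGGGG
GGGGG
BBBYG
BBBBB
WWWWW
WWWWW
WWWRW
After op 4 fill(5,3,K) [14 cells changed]:
GGGGG
GGGGG
BBBYG
BBBBB
KKKKK
KKKKK
KKKRK

Answer: 14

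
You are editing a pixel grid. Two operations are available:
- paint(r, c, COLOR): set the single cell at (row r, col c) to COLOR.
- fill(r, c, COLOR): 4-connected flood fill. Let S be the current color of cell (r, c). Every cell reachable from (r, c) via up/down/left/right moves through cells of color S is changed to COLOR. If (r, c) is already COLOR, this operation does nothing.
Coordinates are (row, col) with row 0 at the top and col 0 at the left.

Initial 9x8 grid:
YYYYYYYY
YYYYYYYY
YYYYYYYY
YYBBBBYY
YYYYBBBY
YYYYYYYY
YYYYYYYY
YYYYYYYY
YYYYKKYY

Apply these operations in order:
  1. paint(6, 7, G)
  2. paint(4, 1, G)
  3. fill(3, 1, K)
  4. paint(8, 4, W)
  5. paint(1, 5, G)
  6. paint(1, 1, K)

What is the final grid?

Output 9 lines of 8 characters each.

After op 1 paint(6,7,G):
YYYYYYYY
YYYYYYYY
YYYYYYYY
YYBBBBYY
YYYYBBBY
YYYYYYYY
YYYYYYYG
YYYYYYYY
YYYYKKYY
After op 2 paint(4,1,G):
YYYYYYYY
YYYYYYYY
YYYYYYYY
YYBBBBYY
YGYYBBBY
YYYYYYYY
YYYYYYYG
YYYYYYYY
YYYYKKYY
After op 3 fill(3,1,K) [61 cells changed]:
KKKKKKKK
KKKKKKKK
KKKKKKKK
KKBBBBKK
KGKKBBBK
KKKKKKKK
KKKKKKKG
KKKKKKKK
KKKKKKKK
After op 4 paint(8,4,W):
KKKKKKKK
KKKKKKKK
KKKKKKKK
KKBBBBKK
KGKKBBBK
KKKKKKKK
KKKKKKKG
KKKKKKKK
KKKKWKKK
After op 5 paint(1,5,G):
KKKKKKKK
KKKKKGKK
KKKKKKKK
KKBBBBKK
KGKKBBBK
KKKKKKKK
KKKKKKKG
KKKKKKKK
KKKKWKKK
After op 6 paint(1,1,K):
KKKKKKKK
KKKKKGKK
KKKKKKKK
KKBBBBKK
KGKKBBBK
KKKKKKKK
KKKKKKKG
KKKKKKKK
KKKKWKKK

Answer: KKKKKKKK
KKKKKGKK
KKKKKKKK
KKBBBBKK
KGKKBBBK
KKKKKKKK
KKKKKKKG
KKKKKKKK
KKKKWKKK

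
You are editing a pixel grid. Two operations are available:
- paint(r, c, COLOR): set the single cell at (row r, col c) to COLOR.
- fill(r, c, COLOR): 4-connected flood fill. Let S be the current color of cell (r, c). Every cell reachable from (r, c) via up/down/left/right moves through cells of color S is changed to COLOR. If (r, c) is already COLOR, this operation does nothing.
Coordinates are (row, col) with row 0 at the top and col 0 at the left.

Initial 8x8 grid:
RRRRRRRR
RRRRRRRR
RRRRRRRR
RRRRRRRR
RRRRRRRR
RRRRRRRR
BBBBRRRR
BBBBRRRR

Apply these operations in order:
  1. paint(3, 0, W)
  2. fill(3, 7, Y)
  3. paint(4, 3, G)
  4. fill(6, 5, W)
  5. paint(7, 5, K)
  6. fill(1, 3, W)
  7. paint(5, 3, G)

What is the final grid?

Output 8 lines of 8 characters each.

After op 1 paint(3,0,W):
RRRRRRRR
RRRRRRRR
RRRRRRRR
WRRRRRRR
RRRRRRRR
RRRRRRRR
BBBBRRRR
BBBBRRRR
After op 2 fill(3,7,Y) [55 cells changed]:
YYYYYYYY
YYYYYYYY
YYYYYYYY
WYYYYYYY
YYYYYYYY
YYYYYYYY
BBBBYYYY
BBBBYYYY
After op 3 paint(4,3,G):
YYYYYYYY
YYYYYYYY
YYYYYYYY
WYYYYYYY
YYYGYYYY
YYYYYYYY
BBBBYYYY
BBBBYYYY
After op 4 fill(6,5,W) [54 cells changed]:
WWWWWWWW
WWWWWWWW
WWWWWWWW
WWWWWWWW
WWWGWWWW
WWWWWWWW
BBBBWWWW
BBBBWWWW
After op 5 paint(7,5,K):
WWWWWWWW
WWWWWWWW
WWWWWWWW
WWWWWWWW
WWWGWWWW
WWWWWWWW
BBBBWWWW
BBBBWKWW
After op 6 fill(1,3,W) [0 cells changed]:
WWWWWWWW
WWWWWWWW
WWWWWWWW
WWWWWWWW
WWWGWWWW
WWWWWWWW
BBBBWWWW
BBBBWKWW
After op 7 paint(5,3,G):
WWWWWWWW
WWWWWWWW
WWWWWWWW
WWWWWWWW
WWWGWWWW
WWWGWWWW
BBBBWWWW
BBBBWKWW

Answer: WWWWWWWW
WWWWWWWW
WWWWWWWW
WWWWWWWW
WWWGWWWW
WWWGWWWW
BBBBWWWW
BBBBWKWW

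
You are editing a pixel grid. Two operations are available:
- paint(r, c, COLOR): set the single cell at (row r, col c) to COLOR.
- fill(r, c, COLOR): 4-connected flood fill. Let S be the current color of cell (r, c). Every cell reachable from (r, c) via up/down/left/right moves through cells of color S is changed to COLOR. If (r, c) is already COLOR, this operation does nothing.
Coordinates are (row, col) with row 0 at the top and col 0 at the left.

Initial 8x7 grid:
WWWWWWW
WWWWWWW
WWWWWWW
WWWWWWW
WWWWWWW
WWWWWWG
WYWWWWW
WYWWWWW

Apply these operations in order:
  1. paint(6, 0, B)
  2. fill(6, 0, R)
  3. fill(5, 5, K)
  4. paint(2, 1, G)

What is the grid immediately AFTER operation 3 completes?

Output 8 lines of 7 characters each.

Answer: KKKKKKK
KKKKKKK
KKKKKKK
KKKKKKK
KKKKKKK
KKKKKKG
RYKKKKK
WYKKKKK

Derivation:
After op 1 paint(6,0,B):
WWWWWWW
WWWWWWW
WWWWWWW
WWWWWWW
WWWWWWW
WWWWWWG
BYWWWWW
WYWWWWW
After op 2 fill(6,0,R) [1 cells changed]:
WWWWWWW
WWWWWWW
WWWWWWW
WWWWWWW
WWWWWWW
WWWWWWG
RYWWWWW
WYWWWWW
After op 3 fill(5,5,K) [51 cells changed]:
KKKKKKK
KKKKKKK
KKKKKKK
KKKKKKK
KKKKKKK
KKKKKKG
RYKKKKK
WYKKKKK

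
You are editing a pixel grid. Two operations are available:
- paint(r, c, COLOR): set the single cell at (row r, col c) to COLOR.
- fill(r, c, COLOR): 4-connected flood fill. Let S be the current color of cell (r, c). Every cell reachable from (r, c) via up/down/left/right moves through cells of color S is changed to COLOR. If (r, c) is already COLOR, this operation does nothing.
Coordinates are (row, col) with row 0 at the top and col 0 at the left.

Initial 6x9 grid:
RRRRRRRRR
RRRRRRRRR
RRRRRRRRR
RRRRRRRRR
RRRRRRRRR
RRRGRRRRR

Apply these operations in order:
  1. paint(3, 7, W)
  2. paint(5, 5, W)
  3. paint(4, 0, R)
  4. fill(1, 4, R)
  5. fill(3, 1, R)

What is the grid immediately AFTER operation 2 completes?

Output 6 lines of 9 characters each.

Answer: RRRRRRRRR
RRRRRRRRR
RRRRRRRRR
RRRRRRRWR
RRRRRRRRR
RRRGRWRRR

Derivation:
After op 1 paint(3,7,W):
RRRRRRRRR
RRRRRRRRR
RRRRRRRRR
RRRRRRRWR
RRRRRRRRR
RRRGRRRRR
After op 2 paint(5,5,W):
RRRRRRRRR
RRRRRRRRR
RRRRRRRRR
RRRRRRRWR
RRRRRRRRR
RRRGRWRRR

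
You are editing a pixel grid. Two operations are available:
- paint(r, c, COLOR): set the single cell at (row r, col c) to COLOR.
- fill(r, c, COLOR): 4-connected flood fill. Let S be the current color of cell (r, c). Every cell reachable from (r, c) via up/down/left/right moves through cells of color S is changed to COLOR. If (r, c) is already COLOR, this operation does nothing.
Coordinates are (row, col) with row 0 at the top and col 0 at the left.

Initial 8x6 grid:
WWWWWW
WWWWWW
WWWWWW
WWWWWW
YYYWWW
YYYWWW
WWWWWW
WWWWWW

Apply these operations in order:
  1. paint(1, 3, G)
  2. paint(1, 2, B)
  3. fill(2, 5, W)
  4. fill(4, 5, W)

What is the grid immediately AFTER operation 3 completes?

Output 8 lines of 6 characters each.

After op 1 paint(1,3,G):
WWWWWW
WWWGWW
WWWWWW
WWWWWW
YYYWWW
YYYWWW
WWWWWW
WWWWWW
After op 2 paint(1,2,B):
WWWWWW
WWBGWW
WWWWWW
WWWWWW
YYYWWW
YYYWWW
WWWWWW
WWWWWW
After op 3 fill(2,5,W) [0 cells changed]:
WWWWWW
WWBGWW
WWWWWW
WWWWWW
YYYWWW
YYYWWW
WWWWWW
WWWWWW

Answer: WWWWWW
WWBGWW
WWWWWW
WWWWWW
YYYWWW
YYYWWW
WWWWWW
WWWWWW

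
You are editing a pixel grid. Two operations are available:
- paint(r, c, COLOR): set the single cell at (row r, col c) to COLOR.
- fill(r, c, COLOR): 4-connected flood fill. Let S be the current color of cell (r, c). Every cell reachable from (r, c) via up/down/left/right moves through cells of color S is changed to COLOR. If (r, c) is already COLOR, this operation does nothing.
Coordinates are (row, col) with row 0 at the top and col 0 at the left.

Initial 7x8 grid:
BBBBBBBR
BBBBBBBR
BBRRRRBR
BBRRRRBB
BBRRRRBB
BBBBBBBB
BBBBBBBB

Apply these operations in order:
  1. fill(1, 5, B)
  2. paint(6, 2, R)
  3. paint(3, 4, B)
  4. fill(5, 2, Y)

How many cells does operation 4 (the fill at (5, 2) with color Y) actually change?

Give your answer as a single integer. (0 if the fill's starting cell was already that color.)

After op 1 fill(1,5,B) [0 cells changed]:
BBBBBBBR
BBBBBBBR
BBRRRRBR
BBRRRRBB
BBRRRRBB
BBBBBBBB
BBBBBBBB
After op 2 paint(6,2,R):
BBBBBBBR
BBBBBBBR
BBRRRRBR
BBRRRRBB
BBRRRRBB
BBBBBBBB
BBRBBBBB
After op 3 paint(3,4,B):
BBBBBBBR
BBBBBBBR
BBRRRRBR
BBRRBRBB
BBRRRRBB
BBBBBBBB
BBRBBBBB
After op 4 fill(5,2,Y) [40 cells changed]:
YYYYYYYR
YYYYYYYR
YYRRRRYR
YYRRBRYY
YYRRRRYY
YYYYYYYY
YYRYYYYY

Answer: 40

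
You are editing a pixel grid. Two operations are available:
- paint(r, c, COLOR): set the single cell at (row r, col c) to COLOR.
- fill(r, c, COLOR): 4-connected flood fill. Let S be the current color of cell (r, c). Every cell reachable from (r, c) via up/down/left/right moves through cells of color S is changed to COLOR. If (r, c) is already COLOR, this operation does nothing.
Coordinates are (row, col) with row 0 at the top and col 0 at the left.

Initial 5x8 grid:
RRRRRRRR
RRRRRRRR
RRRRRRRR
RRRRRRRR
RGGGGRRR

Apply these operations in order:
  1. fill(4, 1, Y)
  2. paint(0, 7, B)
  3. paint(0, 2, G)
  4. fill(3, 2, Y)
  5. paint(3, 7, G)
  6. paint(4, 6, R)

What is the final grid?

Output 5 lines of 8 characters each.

After op 1 fill(4,1,Y) [4 cells changed]:
RRRRRRRR
RRRRRRRR
RRRRRRRR
RRRRRRRR
RYYYYRRR
After op 2 paint(0,7,B):
RRRRRRRB
RRRRRRRR
RRRRRRRR
RRRRRRRR
RYYYYRRR
After op 3 paint(0,2,G):
RRGRRRRB
RRRRRRRR
RRRRRRRR
RRRRRRRR
RYYYYRRR
After op 4 fill(3,2,Y) [34 cells changed]:
YYGYYYYB
YYYYYYYY
YYYYYYYY
YYYYYYYY
YYYYYYYY
After op 5 paint(3,7,G):
YYGYYYYB
YYYYYYYY
YYYYYYYY
YYYYYYYG
YYYYYYYY
After op 6 paint(4,6,R):
YYGYYYYB
YYYYYYYY
YYYYYYYY
YYYYYYYG
YYYYYYRY

Answer: YYGYYYYB
YYYYYYYY
YYYYYYYY
YYYYYYYG
YYYYYYRY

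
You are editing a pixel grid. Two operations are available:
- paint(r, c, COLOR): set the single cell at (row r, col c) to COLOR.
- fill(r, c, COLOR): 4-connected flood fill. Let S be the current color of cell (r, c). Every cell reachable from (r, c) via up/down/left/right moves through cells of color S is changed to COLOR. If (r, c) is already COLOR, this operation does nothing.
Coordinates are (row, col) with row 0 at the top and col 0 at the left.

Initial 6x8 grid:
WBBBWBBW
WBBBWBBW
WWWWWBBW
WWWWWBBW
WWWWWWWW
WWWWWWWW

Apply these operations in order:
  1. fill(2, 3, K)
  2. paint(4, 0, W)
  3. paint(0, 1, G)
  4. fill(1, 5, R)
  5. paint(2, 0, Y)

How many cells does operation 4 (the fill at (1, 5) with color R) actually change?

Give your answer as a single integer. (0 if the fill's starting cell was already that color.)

After op 1 fill(2,3,K) [34 cells changed]:
KBBBKBBK
KBBBKBBK
KKKKKBBK
KKKKKBBK
KKKKKKKK
KKKKKKKK
After op 2 paint(4,0,W):
KBBBKBBK
KBBBKBBK
KKKKKBBK
KKKKKBBK
WKKKKKKK
KKKKKKKK
After op 3 paint(0,1,G):
KGBBKBBK
KBBBKBBK
KKKKKBBK
KKKKKBBK
WKKKKKKK
KKKKKKKK
After op 4 fill(1,5,R) [8 cells changed]:
KGBBKRRK
KBBBKRRK
KKKKKRRK
KKKKKRRK
WKKKKKKK
KKKKKKKK

Answer: 8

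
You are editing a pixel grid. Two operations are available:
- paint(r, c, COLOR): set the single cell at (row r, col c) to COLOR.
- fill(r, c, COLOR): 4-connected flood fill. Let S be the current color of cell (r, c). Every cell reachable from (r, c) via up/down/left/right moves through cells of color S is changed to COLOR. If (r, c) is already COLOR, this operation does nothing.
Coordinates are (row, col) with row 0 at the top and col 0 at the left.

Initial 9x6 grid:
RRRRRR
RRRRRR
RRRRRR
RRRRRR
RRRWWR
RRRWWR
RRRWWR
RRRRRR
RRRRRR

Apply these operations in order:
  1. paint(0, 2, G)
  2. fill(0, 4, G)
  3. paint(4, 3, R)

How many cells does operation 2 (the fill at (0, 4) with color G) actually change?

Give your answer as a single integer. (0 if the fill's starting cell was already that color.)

After op 1 paint(0,2,G):
RRGRRR
RRRRRR
RRRRRR
RRRRRR
RRRWWR
RRRWWR
RRRWWR
RRRRRR
RRRRRR
After op 2 fill(0,4,G) [47 cells changed]:
GGGGGG
GGGGGG
GGGGGG
GGGGGG
GGGWWG
GGGWWG
GGGWWG
GGGGGG
GGGGGG

Answer: 47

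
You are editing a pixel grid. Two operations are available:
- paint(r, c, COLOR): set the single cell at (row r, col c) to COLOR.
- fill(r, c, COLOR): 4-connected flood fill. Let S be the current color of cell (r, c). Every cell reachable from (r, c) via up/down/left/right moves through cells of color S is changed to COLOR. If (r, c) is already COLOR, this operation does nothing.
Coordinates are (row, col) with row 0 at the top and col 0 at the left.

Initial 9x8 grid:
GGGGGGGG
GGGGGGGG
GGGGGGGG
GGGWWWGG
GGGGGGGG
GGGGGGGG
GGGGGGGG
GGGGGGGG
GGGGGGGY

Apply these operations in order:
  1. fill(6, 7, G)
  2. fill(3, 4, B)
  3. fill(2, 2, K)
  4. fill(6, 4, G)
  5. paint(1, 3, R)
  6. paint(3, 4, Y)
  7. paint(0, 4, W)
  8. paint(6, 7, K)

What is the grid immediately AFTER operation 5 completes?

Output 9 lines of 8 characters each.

Answer: GGGGGGGG
GGGRGGGG
GGGGGGGG
GGGBBBGG
GGGGGGGG
GGGGGGGG
GGGGGGGG
GGGGGGGG
GGGGGGGY

Derivation:
After op 1 fill(6,7,G) [0 cells changed]:
GGGGGGGG
GGGGGGGG
GGGGGGGG
GGGWWWGG
GGGGGGGG
GGGGGGGG
GGGGGGGG
GGGGGGGG
GGGGGGGY
After op 2 fill(3,4,B) [3 cells changed]:
GGGGGGGG
GGGGGGGG
GGGGGGGG
GGGBBBGG
GGGGGGGG
GGGGGGGG
GGGGGGGG
GGGGGGGG
GGGGGGGY
After op 3 fill(2,2,K) [68 cells changed]:
KKKKKKKK
KKKKKKKK
KKKKKKKK
KKKBBBKK
KKKKKKKK
KKKKKKKK
KKKKKKKK
KKKKKKKK
KKKKKKKY
After op 4 fill(6,4,G) [68 cells changed]:
GGGGGGGG
GGGGGGGG
GGGGGGGG
GGGBBBGG
GGGGGGGG
GGGGGGGG
GGGGGGGG
GGGGGGGG
GGGGGGGY
After op 5 paint(1,3,R):
GGGGGGGG
GGGRGGGG
GGGGGGGG
GGGBBBGG
GGGGGGGG
GGGGGGGG
GGGGGGGG
GGGGGGGG
GGGGGGGY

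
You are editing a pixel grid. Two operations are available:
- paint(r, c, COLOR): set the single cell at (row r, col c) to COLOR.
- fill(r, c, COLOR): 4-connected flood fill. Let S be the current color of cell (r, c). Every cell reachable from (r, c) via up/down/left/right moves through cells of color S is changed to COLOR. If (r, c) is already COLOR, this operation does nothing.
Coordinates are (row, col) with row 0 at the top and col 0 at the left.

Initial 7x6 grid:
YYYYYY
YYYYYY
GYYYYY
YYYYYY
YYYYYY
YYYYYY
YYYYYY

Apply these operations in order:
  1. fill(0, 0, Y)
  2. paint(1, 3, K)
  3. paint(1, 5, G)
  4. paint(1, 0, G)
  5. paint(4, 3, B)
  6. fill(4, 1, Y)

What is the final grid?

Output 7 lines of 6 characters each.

After op 1 fill(0,0,Y) [0 cells changed]:
YYYYYY
YYYYYY
GYYYYY
YYYYYY
YYYYYY
YYYYYY
YYYYYY
After op 2 paint(1,3,K):
YYYYYY
YYYKYY
GYYYYY
YYYYYY
YYYYYY
YYYYYY
YYYYYY
After op 3 paint(1,5,G):
YYYYYY
YYYKYG
GYYYYY
YYYYYY
YYYYYY
YYYYYY
YYYYYY
After op 4 paint(1,0,G):
YYYYYY
GYYKYG
GYYYYY
YYYYYY
YYYYYY
YYYYYY
YYYYYY
After op 5 paint(4,3,B):
YYYYYY
GYYKYG
GYYYYY
YYYYYY
YYYBYY
YYYYYY
YYYYYY
After op 6 fill(4,1,Y) [0 cells changed]:
YYYYYY
GYYKYG
GYYYYY
YYYYYY
YYYBYY
YYYYYY
YYYYYY

Answer: YYYYYY
GYYKYG
GYYYYY
YYYYYY
YYYBYY
YYYYYY
YYYYYY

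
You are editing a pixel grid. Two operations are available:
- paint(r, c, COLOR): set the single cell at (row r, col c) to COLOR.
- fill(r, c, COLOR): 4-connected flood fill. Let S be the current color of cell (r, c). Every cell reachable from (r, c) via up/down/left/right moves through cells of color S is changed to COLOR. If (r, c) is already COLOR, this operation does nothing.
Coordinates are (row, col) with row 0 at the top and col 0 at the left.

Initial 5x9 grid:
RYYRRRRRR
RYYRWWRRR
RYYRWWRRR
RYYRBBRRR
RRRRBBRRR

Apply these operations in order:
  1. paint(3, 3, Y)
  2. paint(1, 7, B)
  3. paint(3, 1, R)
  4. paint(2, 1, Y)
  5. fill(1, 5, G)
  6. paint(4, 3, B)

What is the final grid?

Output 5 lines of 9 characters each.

After op 1 paint(3,3,Y):
RYYRRRRRR
RYYRWWRRR
RYYRWWRRR
RYYYBBRRR
RRRRBBRRR
After op 2 paint(1,7,B):
RYYRRRRRR
RYYRWWRBR
RYYRWWRRR
RYYYBBRRR
RRRRBBRRR
After op 3 paint(3,1,R):
RYYRRRRRR
RYYRWWRBR
RYYRWWRRR
RRYYBBRRR
RRRRBBRRR
After op 4 paint(2,1,Y):
RYYRRRRRR
RYYRWWRBR
RYYRWWRRR
RRYYBBRRR
RRRRBBRRR
After op 5 fill(1,5,G) [4 cells changed]:
RYYRRRRRR
RYYRGGRBR
RYYRGGRRR
RRYYBBRRR
RRRRBBRRR
After op 6 paint(4,3,B):
RYYRRRRRR
RYYRGGRBR
RYYRGGRRR
RRYYBBRRR
RRRBBBRRR

Answer: RYYRRRRRR
RYYRGGRBR
RYYRGGRRR
RRYYBBRRR
RRRBBBRRR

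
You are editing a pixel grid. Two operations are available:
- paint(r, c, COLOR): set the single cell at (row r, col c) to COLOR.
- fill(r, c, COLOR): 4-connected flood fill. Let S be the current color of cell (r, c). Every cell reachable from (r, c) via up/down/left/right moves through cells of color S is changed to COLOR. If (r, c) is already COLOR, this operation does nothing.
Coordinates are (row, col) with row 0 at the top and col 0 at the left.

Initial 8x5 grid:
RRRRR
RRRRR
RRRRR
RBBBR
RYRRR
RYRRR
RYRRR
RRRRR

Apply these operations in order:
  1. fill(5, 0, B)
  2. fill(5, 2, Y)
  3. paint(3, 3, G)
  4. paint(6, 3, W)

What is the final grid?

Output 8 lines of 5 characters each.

After op 1 fill(5,0,B) [34 cells changed]:
BBBBB
BBBBB
BBBBB
BBBBB
BYBBB
BYBBB
BYBBB
BBBBB
After op 2 fill(5,2,Y) [37 cells changed]:
YYYYY
YYYYY
YYYYY
YYYYY
YYYYY
YYYYY
YYYYY
YYYYY
After op 3 paint(3,3,G):
YYYYY
YYYYY
YYYYY
YYYGY
YYYYY
YYYYY
YYYYY
YYYYY
After op 4 paint(6,3,W):
YYYYY
YYYYY
YYYYY
YYYGY
YYYYY
YYYYY
YYYWY
YYYYY

Answer: YYYYY
YYYYY
YYYYY
YYYGY
YYYYY
YYYYY
YYYWY
YYYYY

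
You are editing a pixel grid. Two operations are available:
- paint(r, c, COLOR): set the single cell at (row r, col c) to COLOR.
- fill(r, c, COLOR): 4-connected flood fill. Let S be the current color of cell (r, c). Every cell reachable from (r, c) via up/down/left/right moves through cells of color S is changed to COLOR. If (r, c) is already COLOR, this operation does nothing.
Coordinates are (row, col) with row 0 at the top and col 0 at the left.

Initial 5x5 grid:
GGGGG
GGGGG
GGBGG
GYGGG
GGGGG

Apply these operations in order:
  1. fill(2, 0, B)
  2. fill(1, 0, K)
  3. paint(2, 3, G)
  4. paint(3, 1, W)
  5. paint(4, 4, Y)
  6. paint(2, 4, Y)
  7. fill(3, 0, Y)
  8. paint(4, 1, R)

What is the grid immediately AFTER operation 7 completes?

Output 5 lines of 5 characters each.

After op 1 fill(2,0,B) [23 cells changed]:
BBBBB
BBBBB
BBBBB
BYBBB
BBBBB
After op 2 fill(1,0,K) [24 cells changed]:
KKKKK
KKKKK
KKKKK
KYKKK
KKKKK
After op 3 paint(2,3,G):
KKKKK
KKKKK
KKKGK
KYKKK
KKKKK
After op 4 paint(3,1,W):
KKKKK
KKKKK
KKKGK
KWKKK
KKKKK
After op 5 paint(4,4,Y):
KKKKK
KKKKK
KKKGK
KWKKK
KKKKY
After op 6 paint(2,4,Y):
KKKKK
KKKKK
KKKGY
KWKKK
KKKKY
After op 7 fill(3,0,Y) [21 cells changed]:
YYYYY
YYYYY
YYYGY
YWYYY
YYYYY

Answer: YYYYY
YYYYY
YYYGY
YWYYY
YYYYY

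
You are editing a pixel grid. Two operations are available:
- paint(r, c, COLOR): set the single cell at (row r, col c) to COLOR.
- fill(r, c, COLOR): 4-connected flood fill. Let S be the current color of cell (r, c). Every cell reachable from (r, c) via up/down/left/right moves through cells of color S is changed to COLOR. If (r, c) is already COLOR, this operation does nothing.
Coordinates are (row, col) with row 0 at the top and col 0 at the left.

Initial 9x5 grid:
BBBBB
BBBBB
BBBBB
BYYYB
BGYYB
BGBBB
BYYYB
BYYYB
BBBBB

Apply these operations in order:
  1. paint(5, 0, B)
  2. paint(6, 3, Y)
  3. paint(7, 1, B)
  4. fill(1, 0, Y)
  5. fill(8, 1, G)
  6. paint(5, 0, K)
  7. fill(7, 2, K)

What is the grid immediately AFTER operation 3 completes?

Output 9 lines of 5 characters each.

After op 1 paint(5,0,B):
BBBBB
BBBBB
BBBBB
BYYYB
BGYYB
BGBBB
BYYYB
BYYYB
BBBBB
After op 2 paint(6,3,Y):
BBBBB
BBBBB
BBBBB
BYYYB
BGYYB
BGBBB
BYYYB
BYYYB
BBBBB
After op 3 paint(7,1,B):
BBBBB
BBBBB
BBBBB
BYYYB
BGYYB
BGBBB
BYYYB
BBYYB
BBBBB

Answer: BBBBB
BBBBB
BBBBB
BYYYB
BGYYB
BGBBB
BYYYB
BBYYB
BBBBB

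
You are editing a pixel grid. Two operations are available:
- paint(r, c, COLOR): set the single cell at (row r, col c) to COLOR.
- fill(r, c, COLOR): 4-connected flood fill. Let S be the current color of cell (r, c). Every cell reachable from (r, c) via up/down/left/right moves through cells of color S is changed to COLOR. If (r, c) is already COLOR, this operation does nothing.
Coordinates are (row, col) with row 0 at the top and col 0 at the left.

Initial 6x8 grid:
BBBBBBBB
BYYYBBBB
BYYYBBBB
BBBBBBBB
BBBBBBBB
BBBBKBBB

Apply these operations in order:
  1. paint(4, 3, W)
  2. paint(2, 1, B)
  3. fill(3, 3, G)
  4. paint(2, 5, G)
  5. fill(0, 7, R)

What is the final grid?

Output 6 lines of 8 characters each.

After op 1 paint(4,3,W):
BBBBBBBB
BYYYBBBB
BYYYBBBB
BBBBBBBB
BBBWBBBB
BBBBKBBB
After op 2 paint(2,1,B):
BBBBBBBB
BYYYBBBB
BBYYBBBB
BBBBBBBB
BBBWBBBB
BBBBKBBB
After op 3 fill(3,3,G) [41 cells changed]:
GGGGGGGG
GYYYGGGG
GGYYGGGG
GGGGGGGG
GGGWGGGG
GGGGKGGG
After op 4 paint(2,5,G):
GGGGGGGG
GYYYGGGG
GGYYGGGG
GGGGGGGG
GGGWGGGG
GGGGKGGG
After op 5 fill(0,7,R) [41 cells changed]:
RRRRRRRR
RYYYRRRR
RRYYRRRR
RRRRRRRR
RRRWRRRR
RRRRKRRR

Answer: RRRRRRRR
RYYYRRRR
RRYYRRRR
RRRRRRRR
RRRWRRRR
RRRRKRRR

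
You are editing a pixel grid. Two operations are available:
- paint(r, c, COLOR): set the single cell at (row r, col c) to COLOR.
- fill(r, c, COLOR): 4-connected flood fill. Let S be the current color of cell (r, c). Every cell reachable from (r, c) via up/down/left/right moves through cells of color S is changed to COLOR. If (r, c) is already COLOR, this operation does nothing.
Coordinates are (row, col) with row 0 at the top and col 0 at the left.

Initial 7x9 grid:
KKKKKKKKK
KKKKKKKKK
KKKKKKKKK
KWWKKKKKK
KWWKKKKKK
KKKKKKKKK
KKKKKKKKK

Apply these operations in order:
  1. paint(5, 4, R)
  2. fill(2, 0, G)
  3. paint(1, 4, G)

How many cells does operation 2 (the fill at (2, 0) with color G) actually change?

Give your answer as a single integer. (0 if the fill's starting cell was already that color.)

Answer: 58

Derivation:
After op 1 paint(5,4,R):
KKKKKKKKK
KKKKKKKKK
KKKKKKKKK
KWWKKKKKK
KWWKKKKKK
KKKKRKKKK
KKKKKKKKK
After op 2 fill(2,0,G) [58 cells changed]:
GGGGGGGGG
GGGGGGGGG
GGGGGGGGG
GWWGGGGGG
GWWGGGGGG
GGGGRGGGG
GGGGGGGGG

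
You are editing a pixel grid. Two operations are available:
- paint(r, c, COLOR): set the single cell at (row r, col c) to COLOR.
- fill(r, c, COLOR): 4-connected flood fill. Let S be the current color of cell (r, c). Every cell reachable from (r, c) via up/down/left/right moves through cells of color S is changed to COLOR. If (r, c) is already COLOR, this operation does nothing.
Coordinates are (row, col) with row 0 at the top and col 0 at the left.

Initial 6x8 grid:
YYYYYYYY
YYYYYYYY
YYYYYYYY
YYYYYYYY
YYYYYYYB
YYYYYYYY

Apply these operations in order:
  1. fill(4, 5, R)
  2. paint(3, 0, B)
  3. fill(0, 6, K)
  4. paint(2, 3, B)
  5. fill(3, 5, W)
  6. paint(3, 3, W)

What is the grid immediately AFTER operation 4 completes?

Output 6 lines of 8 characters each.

After op 1 fill(4,5,R) [47 cells changed]:
RRRRRRRR
RRRRRRRR
RRRRRRRR
RRRRRRRR
RRRRRRRB
RRRRRRRR
After op 2 paint(3,0,B):
RRRRRRRR
RRRRRRRR
RRRRRRRR
BRRRRRRR
RRRRRRRB
RRRRRRRR
After op 3 fill(0,6,K) [46 cells changed]:
KKKKKKKK
KKKKKKKK
KKKKKKKK
BKKKKKKK
KKKKKKKB
KKKKKKKK
After op 4 paint(2,3,B):
KKKKKKKK
KKKKKKKK
KKKBKKKK
BKKKKKKK
KKKKKKKB
KKKKKKKK

Answer: KKKKKKKK
KKKKKKKK
KKKBKKKK
BKKKKKKK
KKKKKKKB
KKKKKKKK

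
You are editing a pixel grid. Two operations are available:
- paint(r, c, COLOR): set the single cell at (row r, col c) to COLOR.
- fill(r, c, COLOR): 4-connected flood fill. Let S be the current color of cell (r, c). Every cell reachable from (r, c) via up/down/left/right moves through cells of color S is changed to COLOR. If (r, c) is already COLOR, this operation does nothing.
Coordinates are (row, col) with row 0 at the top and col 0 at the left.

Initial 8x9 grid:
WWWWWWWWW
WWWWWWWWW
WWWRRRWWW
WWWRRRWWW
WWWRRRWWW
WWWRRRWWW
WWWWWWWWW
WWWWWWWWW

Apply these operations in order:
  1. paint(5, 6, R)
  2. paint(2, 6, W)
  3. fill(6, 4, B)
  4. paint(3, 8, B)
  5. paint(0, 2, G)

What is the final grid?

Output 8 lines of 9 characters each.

Answer: BBGBBBBBB
BBBBBBBBB
BBBRRRBBB
BBBRRRBBB
BBBRRRBBB
BBBRRRRBB
BBBBBBBBB
BBBBBBBBB

Derivation:
After op 1 paint(5,6,R):
WWWWWWWWW
WWWWWWWWW
WWWRRRWWW
WWWRRRWWW
WWWRRRWWW
WWWRRRRWW
WWWWWWWWW
WWWWWWWWW
After op 2 paint(2,6,W):
WWWWWWWWW
WWWWWWWWW
WWWRRRWWW
WWWRRRWWW
WWWRRRWWW
WWWRRRRWW
WWWWWWWWW
WWWWWWWWW
After op 3 fill(6,4,B) [59 cells changed]:
BBBBBBBBB
BBBBBBBBB
BBBRRRBBB
BBBRRRBBB
BBBRRRBBB
BBBRRRRBB
BBBBBBBBB
BBBBBBBBB
After op 4 paint(3,8,B):
BBBBBBBBB
BBBBBBBBB
BBBRRRBBB
BBBRRRBBB
BBBRRRBBB
BBBRRRRBB
BBBBBBBBB
BBBBBBBBB
After op 5 paint(0,2,G):
BBGBBBBBB
BBBBBBBBB
BBBRRRBBB
BBBRRRBBB
BBBRRRBBB
BBBRRRRBB
BBBBBBBBB
BBBBBBBBB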